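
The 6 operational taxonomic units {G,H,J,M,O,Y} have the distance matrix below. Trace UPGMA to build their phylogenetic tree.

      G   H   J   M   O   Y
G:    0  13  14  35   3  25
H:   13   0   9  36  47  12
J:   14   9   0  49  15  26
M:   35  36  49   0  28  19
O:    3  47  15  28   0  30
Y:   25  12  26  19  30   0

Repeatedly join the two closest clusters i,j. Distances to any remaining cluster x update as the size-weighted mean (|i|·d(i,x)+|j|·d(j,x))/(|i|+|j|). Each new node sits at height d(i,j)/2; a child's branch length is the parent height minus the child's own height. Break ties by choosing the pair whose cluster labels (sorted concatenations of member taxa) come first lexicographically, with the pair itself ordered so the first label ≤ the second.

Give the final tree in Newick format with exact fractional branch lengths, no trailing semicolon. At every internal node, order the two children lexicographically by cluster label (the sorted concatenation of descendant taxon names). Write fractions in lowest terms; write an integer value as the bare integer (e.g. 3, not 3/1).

(((G:3/2,O:3/2):21/2,((H:9/2,J:9/2):5,Y:19/2):5/2):47/10,M:167/10)

1. join G+O (d=3) ⇒ GO; edges |G|=3/2, |O|=3/2
  updated: d(GO,H)=30, d(GO,J)=29/2, d(GO,M)=63/2, d(GO,Y)=55/2
2. join H+J (d=9) ⇒ HJ; edges |H|=9/2, |J|=9/2
  updated: d(GO,HJ)=89/4, d(HJ,M)=85/2, d(HJ,Y)=19
3. join HJ+Y (d=19) ⇒ HJY; edges |HJ|=5, |Y|=19/2
  updated: d(GO,HJY)=24, d(HJY,M)=104/3
4. join GO+HJY (d=24) ⇒ GHJOY; edges |GO|=21/2, |HJY|=5/2
  updated: d(GHJOY,M)=167/5
5. join GHJOY+M (d=167/5) ⇒ GHJMOY; edges |GHJOY|=47/10, |M|=167/10
final tree: (((G:3/2,O:3/2):21/2,((H:9/2,J:9/2):5,Y:19/2):5/2):47/10,M:167/10)
total length: 609/10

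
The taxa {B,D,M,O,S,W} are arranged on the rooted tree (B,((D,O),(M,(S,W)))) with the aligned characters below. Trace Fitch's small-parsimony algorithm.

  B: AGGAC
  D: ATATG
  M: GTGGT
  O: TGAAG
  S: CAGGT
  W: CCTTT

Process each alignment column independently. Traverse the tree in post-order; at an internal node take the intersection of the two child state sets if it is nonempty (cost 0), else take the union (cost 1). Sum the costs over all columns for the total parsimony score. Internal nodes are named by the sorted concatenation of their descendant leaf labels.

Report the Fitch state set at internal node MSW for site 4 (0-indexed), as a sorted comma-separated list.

T

site 0, node DO: D={A} ∪ O={T} → {A,T} (+1)
site 0, node SW: S={C} ∩ W={C} → {C} (+0)
site 0, node MSW: M={G} ∪ SW={C} → {C,G} (+1)
site 0, node DMOSW: DO={A,T} ∪ MSW={C,G} → {A,C,G,T} (+1)
site 0, node BDMOSW: B={A} ∩ DMOSW={A,C,G,T} → {A} (+0)
site 1, node DO: D={T} ∪ O={G} → {G,T} (+1)
site 1, node SW: S={A} ∪ W={C} → {A,C} (+1)
site 1, node MSW: M={T} ∪ SW={A,C} → {A,C,T} (+1)
site 1, node DMOSW: DO={G,T} ∩ MSW={A,C,T} → {T} (+0)
site 1, node BDMOSW: B={G} ∪ DMOSW={T} → {G,T} (+1)
site 2, node DO: D={A} ∩ O={A} → {A} (+0)
site 2, node SW: S={G} ∪ W={T} → {G,T} (+1)
site 2, node MSW: M={G} ∩ SW={G,T} → {G} (+0)
site 2, node DMOSW: DO={A} ∪ MSW={G} → {A,G} (+1)
site 2, node BDMOSW: B={G} ∩ DMOSW={A,G} → {G} (+0)
site 3, node DO: D={T} ∪ O={A} → {A,T} (+1)
site 3, node SW: S={G} ∪ W={T} → {G,T} (+1)
site 3, node MSW: M={G} ∩ SW={G,T} → {G} (+0)
site 3, node DMOSW: DO={A,T} ∪ MSW={G} → {A,G,T} (+1)
site 3, node BDMOSW: B={A} ∩ DMOSW={A,G,T} → {A} (+0)
site 4, node DO: D={G} ∩ O={G} → {G} (+0)
site 4, node SW: S={T} ∩ W={T} → {T} (+0)
site 4, node MSW: M={T} ∩ SW={T} → {T} (+0)
site 4, node DMOSW: DO={G} ∪ MSW={T} → {G,T} (+1)
site 4, node BDMOSW: B={C} ∪ DMOSW={G,T} → {C,G,T} (+1)
per-site changes: [3, 4, 2, 3, 2]; total = 14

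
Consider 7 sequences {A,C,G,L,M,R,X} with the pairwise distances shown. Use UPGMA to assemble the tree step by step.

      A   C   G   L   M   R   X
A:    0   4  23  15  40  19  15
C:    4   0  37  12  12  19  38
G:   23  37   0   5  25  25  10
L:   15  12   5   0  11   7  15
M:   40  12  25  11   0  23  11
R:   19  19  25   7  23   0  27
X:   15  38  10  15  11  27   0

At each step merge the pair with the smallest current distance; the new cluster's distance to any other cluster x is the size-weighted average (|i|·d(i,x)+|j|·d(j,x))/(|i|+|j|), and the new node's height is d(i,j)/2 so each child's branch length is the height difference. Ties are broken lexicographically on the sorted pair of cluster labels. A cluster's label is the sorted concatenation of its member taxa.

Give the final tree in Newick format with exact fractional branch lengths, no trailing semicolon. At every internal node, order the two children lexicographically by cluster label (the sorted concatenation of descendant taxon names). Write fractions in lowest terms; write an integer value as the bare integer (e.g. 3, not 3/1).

(((A:2,C:2):15/2,R:19/2):23/12,((G:5/2,L:5/2):41/8,(M:11/2,X:11/2):17/8):91/24)

1. join A+C (d=4) ⇒ AC; edges |A|=2, |C|=2
  updated: d(AC,G)=30, d(AC,L)=27/2, d(AC,M)=26, d(AC,R)=19, d(AC,X)=53/2
2. join G+L (d=5) ⇒ GL; edges |G|=5/2, |L|=5/2
  updated: d(AC,GL)=87/4, d(GL,M)=18, d(GL,R)=16, d(GL,X)=25/2
3. join M+X (d=11) ⇒ MX; edges |M|=11/2, |X|=11/2
  updated: d(AC,MX)=105/4, d(GL,MX)=61/4, d(MX,R)=25
4. join GL+MX (d=61/4) ⇒ GLMX; edges |GL|=41/8, |MX|=17/8
  updated: d(AC,GLMX)=24, d(GLMX,R)=41/2
5. join AC+R (d=19) ⇒ ACR; edges |AC|=15/2, |R|=19/2
  updated: d(ACR,GLMX)=137/6
6. join ACR+GLMX (d=137/6) ⇒ ACGLMRX; edges |ACR|=23/12, |GLMX|=91/24
final tree: (((A:2,C:2):15/2,R:19/2):23/12,((G:5/2,L:5/2):41/8,(M:11/2,X:11/2):17/8):91/24)
total length: 1199/24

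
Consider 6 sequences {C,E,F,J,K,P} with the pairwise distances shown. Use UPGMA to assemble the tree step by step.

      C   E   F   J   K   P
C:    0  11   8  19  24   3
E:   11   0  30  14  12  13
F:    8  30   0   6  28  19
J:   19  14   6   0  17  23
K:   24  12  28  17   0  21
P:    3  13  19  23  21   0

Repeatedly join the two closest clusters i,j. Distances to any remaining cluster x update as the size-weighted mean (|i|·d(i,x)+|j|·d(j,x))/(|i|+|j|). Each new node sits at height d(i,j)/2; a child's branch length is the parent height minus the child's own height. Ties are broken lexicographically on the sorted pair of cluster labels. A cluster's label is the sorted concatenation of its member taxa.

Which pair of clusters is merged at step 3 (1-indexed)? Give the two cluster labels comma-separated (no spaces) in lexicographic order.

step 1: merge (C,P) at d=3; branch lengths C→3/2, P→3/2; new cluster CP
  updated: d(CP,E)=12, d(CP,F)=27/2, d(CP,J)=21, d(CP,K)=45/2
step 2: merge (F,J) at d=6; branch lengths F→3, J→3; new cluster FJ
  updated: d(CP,FJ)=69/4, d(E,FJ)=22, d(FJ,K)=45/2
step 3: merge (CP,E) at d=12; branch lengths CP→9/2, E→6; new cluster CEP
  updated: d(CEP,FJ)=113/6, d(CEP,K)=19
step 4: merge (CEP,FJ) at d=113/6; branch lengths CEP→41/12, FJ→77/12; new cluster CEFJP
  updated: d(CEFJP,K)=102/5
step 5: merge (CEFJP,K) at d=102/5; branch lengths CEFJP→47/60, K→51/5; new cluster CEFJKP
final tree: ((((C:3/2,P:3/2):9/2,E:6):41/12,(F:3,J:3):77/12):47/60,K:51/5)
total length: 2419/60

CP,E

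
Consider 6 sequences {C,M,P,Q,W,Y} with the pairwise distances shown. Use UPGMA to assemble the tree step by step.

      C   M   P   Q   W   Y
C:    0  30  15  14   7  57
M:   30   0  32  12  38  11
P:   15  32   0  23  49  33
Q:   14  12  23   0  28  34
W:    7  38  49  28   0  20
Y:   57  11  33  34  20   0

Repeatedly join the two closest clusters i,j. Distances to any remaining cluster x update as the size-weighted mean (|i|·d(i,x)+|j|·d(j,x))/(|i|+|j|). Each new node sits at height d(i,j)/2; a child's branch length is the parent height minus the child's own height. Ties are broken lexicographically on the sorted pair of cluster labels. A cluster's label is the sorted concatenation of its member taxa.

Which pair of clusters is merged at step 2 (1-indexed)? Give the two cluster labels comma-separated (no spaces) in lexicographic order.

M,Y

iteration 1: select C,W (d=7); attach at lengths (7/2, 7/2); label the merged cluster CW
  updated: d(CW,M)=34, d(CW,P)=32, d(CW,Q)=21, d(CW,Y)=77/2
iteration 2: select M,Y (d=11); attach at lengths (11/2, 11/2); label the merged cluster MY
  updated: d(CW,MY)=145/4, d(MY,P)=65/2, d(MY,Q)=23
iteration 3: select CW,Q (d=21); attach at lengths (7, 21/2); label the merged cluster CQW
  updated: d(CQW,MY)=191/6, d(CQW,P)=29
iteration 4: select CQW,P (d=29); attach at lengths (4, 29/2); label the merged cluster CPQW
  updated: d(CPQW,MY)=32
iteration 5: select CPQW,MY (d=32); attach at lengths (3/2, 21/2); label the merged cluster CMPQWY
final tree: ((((C:7/2,W:7/2):7,Q:21/2):4,P:29/2):3/2,(M:11/2,Y:11/2):21/2)
total length: 66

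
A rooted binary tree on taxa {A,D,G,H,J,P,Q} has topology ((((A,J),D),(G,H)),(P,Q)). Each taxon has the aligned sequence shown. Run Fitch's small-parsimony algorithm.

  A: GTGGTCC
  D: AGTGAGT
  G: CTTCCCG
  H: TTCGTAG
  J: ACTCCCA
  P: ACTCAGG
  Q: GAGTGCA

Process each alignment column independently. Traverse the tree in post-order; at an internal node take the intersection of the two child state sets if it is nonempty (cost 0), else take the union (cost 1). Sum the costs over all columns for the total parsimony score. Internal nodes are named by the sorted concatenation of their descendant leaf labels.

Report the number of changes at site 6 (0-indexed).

AJ@0: {G} ∪ {A} = {A,G} (union, +1)
ADJ@0: {A,G} ∩ {A} = {A} (intersection, +0)
GH@0: {C} ∪ {T} = {C,T} (union, +1)
ADGHJ@0: {A} ∪ {C,T} = {A,C,T} (union, +1)
PQ@0: {A} ∪ {G} = {A,G} (union, +1)
ADGHJPQ@0: {A,C,T} ∩ {A,G} = {A} (intersection, +0)
AJ@1: {T} ∪ {C} = {C,T} (union, +1)
ADJ@1: {C,T} ∪ {G} = {C,G,T} (union, +1)
GH@1: {T} ∩ {T} = {T} (intersection, +0)
ADGHJ@1: {C,G,T} ∩ {T} = {T} (intersection, +0)
PQ@1: {C} ∪ {A} = {A,C} (union, +1)
ADGHJPQ@1: {T} ∪ {A,C} = {A,C,T} (union, +1)
AJ@2: {G} ∪ {T} = {G,T} (union, +1)
ADJ@2: {G,T} ∩ {T} = {T} (intersection, +0)
GH@2: {T} ∪ {C} = {C,T} (union, +1)
ADGHJ@2: {T} ∩ {C,T} = {T} (intersection, +0)
PQ@2: {T} ∪ {G} = {G,T} (union, +1)
ADGHJPQ@2: {T} ∩ {G,T} = {T} (intersection, +0)
AJ@3: {G} ∪ {C} = {C,G} (union, +1)
ADJ@3: {C,G} ∩ {G} = {G} (intersection, +0)
GH@3: {C} ∪ {G} = {C,G} (union, +1)
ADGHJ@3: {G} ∩ {C,G} = {G} (intersection, +0)
PQ@3: {C} ∪ {T} = {C,T} (union, +1)
ADGHJPQ@3: {G} ∪ {C,T} = {C,G,T} (union, +1)
AJ@4: {T} ∪ {C} = {C,T} (union, +1)
ADJ@4: {C,T} ∪ {A} = {A,C,T} (union, +1)
GH@4: {C} ∪ {T} = {C,T} (union, +1)
ADGHJ@4: {A,C,T} ∩ {C,T} = {C,T} (intersection, +0)
PQ@4: {A} ∪ {G} = {A,G} (union, +1)
ADGHJPQ@4: {C,T} ∪ {A,G} = {A,C,G,T} (union, +1)
AJ@5: {C} ∩ {C} = {C} (intersection, +0)
ADJ@5: {C} ∪ {G} = {C,G} (union, +1)
GH@5: {C} ∪ {A} = {A,C} (union, +1)
ADGHJ@5: {C,G} ∩ {A,C} = {C} (intersection, +0)
PQ@5: {G} ∪ {C} = {C,G} (union, +1)
ADGHJPQ@5: {C} ∩ {C,G} = {C} (intersection, +0)
AJ@6: {C} ∪ {A} = {A,C} (union, +1)
ADJ@6: {A,C} ∪ {T} = {A,C,T} (union, +1)
GH@6: {G} ∩ {G} = {G} (intersection, +0)
ADGHJ@6: {A,C,T} ∪ {G} = {A,C,G,T} (union, +1)
PQ@6: {G} ∪ {A} = {A,G} (union, +1)
ADGHJPQ@6: {A,C,G,T} ∩ {A,G} = {A,G} (intersection, +0)
per-site changes: [4, 4, 3, 4, 5, 3, 4]; total = 27

4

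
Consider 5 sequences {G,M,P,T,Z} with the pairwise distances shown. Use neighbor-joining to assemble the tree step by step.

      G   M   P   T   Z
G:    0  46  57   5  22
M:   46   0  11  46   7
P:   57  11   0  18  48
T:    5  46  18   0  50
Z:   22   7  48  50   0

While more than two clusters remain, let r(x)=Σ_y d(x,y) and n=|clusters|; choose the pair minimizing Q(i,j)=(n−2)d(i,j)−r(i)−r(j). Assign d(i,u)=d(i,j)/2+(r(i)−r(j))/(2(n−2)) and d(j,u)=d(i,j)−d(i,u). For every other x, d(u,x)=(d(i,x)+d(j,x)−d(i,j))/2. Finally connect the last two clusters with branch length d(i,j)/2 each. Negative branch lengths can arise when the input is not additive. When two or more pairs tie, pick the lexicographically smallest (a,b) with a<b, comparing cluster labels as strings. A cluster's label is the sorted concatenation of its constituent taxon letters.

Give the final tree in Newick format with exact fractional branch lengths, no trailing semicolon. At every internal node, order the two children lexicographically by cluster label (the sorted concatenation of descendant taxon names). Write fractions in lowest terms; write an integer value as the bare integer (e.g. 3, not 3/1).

((((G:13/3,T:2/3):22,P:13):13,M:-13/4):41/8,Z:41/8)

step 1: merge (G,T) at d=5, Q=-234; branch lengths G→13/3, T→2/3; new cluster GT
  updated: d(GT,M)=87/2, d(GT,P)=35, d(GT,Z)=67/2
step 2: merge (GT,P) at d=35, Q=-136; branch lengths GT→22, P→13; new cluster GPT
  updated: d(GPT,M)=39/4, d(GPT,Z)=93/4
step 3: merge (GPT,M) at d=39/4, Q=-40; branch lengths GPT→13, M→-13/4; new cluster GMPT
  updated: d(GMPT,Z)=41/4
step 4: merge (GMPT,Z) at d=41/4; branch lengths GMPT→41/8, Z→41/8; new cluster GMPTZ
final tree: ((((G:13/3,T:2/3):22,P:13):13,M:-13/4):41/8,Z:41/8)
total length: 60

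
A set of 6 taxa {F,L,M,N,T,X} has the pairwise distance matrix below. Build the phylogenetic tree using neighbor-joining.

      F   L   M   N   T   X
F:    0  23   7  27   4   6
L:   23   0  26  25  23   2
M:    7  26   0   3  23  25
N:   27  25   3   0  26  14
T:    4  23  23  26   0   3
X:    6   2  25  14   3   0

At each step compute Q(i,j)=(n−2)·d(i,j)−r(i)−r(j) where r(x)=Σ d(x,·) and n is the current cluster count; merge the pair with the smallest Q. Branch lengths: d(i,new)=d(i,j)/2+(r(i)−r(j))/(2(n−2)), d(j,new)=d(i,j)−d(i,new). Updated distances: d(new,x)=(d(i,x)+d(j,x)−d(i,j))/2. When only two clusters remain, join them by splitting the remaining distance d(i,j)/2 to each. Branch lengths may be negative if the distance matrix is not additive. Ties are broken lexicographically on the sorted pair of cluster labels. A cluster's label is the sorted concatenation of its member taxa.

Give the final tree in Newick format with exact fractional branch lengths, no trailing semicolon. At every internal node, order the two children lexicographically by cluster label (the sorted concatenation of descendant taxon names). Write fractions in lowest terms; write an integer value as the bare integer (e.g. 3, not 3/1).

(((F:1/2,T:7/2):4,(L:49/6,X:-37/6):27/4):53/8,(M:1/8,N:23/8):53/8)

step 1: merge (M,N) at d=3, Q=-167; branch lengths M→1/8, N→23/8; new cluster MN
  updated: d(F,MN)=31/2, d(L,MN)=24, d(MN,T)=23, d(MN,X)=18
step 2: merge (L,X) at d=2, Q=-95; branch lengths L→49/6, X→-37/6; new cluster LX
  updated: d(F,LX)=27/2, d(LX,MN)=20, d(LX,T)=12
step 3: merge (F,T) at d=4, Q=-64; branch lengths F→1/2, T→7/2; new cluster FT
  updated: d(FT,LX)=43/4, d(FT,MN)=69/4
step 4: merge (FT,LX) at d=43/4, Q=-48; branch lengths FT→4, LX→27/4; new cluster FLTX
  updated: d(FLTX,MN)=53/4
step 5: merge (FLTX,MN) at d=53/4; branch lengths FLTX→53/8, MN→53/8; new cluster FLMNTX
final tree: (((F:1/2,T:7/2):4,(L:49/6,X:-37/6):27/4):53/8,(M:1/8,N:23/8):53/8)
total length: 33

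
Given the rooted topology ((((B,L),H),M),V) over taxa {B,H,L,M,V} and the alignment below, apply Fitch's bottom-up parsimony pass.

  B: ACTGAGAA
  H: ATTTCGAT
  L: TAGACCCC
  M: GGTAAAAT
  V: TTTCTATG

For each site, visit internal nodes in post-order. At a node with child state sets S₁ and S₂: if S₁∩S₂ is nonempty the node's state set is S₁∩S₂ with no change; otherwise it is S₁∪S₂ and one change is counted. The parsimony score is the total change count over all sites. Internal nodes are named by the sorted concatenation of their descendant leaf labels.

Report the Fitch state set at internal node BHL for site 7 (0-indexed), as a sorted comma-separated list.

BL@0: {A} ∪ {T} = {A,T} (union, +1)
BHL@0: {A,T} ∩ {A} = {A} (intersection, +0)
BHLM@0: {A} ∪ {G} = {A,G} (union, +1)
BHLMV@0: {A,G} ∪ {T} = {A,G,T} (union, +1)
BL@1: {C} ∪ {A} = {A,C} (union, +1)
BHL@1: {A,C} ∪ {T} = {A,C,T} (union, +1)
BHLM@1: {A,C,T} ∪ {G} = {A,C,G,T} (union, +1)
BHLMV@1: {A,C,G,T} ∩ {T} = {T} (intersection, +0)
BL@2: {T} ∪ {G} = {G,T} (union, +1)
BHL@2: {G,T} ∩ {T} = {T} (intersection, +0)
BHLM@2: {T} ∩ {T} = {T} (intersection, +0)
BHLMV@2: {T} ∩ {T} = {T} (intersection, +0)
BL@3: {G} ∪ {A} = {A,G} (union, +1)
BHL@3: {A,G} ∪ {T} = {A,G,T} (union, +1)
BHLM@3: {A,G,T} ∩ {A} = {A} (intersection, +0)
BHLMV@3: {A} ∪ {C} = {A,C} (union, +1)
BL@4: {A} ∪ {C} = {A,C} (union, +1)
BHL@4: {A,C} ∩ {C} = {C} (intersection, +0)
BHLM@4: {C} ∪ {A} = {A,C} (union, +1)
BHLMV@4: {A,C} ∪ {T} = {A,C,T} (union, +1)
BL@5: {G} ∪ {C} = {C,G} (union, +1)
BHL@5: {C,G} ∩ {G} = {G} (intersection, +0)
BHLM@5: {G} ∪ {A} = {A,G} (union, +1)
BHLMV@5: {A,G} ∩ {A} = {A} (intersection, +0)
BL@6: {A} ∪ {C} = {A,C} (union, +1)
BHL@6: {A,C} ∩ {A} = {A} (intersection, +0)
BHLM@6: {A} ∩ {A} = {A} (intersection, +0)
BHLMV@6: {A} ∪ {T} = {A,T} (union, +1)
BL@7: {A} ∪ {C} = {A,C} (union, +1)
BHL@7: {A,C} ∪ {T} = {A,C,T} (union, +1)
BHLM@7: {A,C,T} ∩ {T} = {T} (intersection, +0)
BHLMV@7: {T} ∪ {G} = {G,T} (union, +1)
per-site changes: [3, 3, 1, 3, 3, 2, 2, 3]; total = 20

A,C,T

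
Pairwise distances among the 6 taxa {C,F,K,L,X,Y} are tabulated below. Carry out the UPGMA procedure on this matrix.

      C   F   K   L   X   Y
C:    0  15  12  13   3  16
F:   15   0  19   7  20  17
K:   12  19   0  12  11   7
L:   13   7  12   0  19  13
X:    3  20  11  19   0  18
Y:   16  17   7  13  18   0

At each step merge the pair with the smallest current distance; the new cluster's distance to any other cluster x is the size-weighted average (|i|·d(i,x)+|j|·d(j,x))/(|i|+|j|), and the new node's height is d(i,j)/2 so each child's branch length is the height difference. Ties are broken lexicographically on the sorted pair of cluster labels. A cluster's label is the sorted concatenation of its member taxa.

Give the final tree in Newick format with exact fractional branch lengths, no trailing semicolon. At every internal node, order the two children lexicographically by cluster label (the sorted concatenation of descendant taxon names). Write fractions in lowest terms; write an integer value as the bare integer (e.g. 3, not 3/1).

1. join C+X (d=3) ⇒ CX; edges |C|=3/2, |X|=3/2
  updated: d(CX,F)=35/2, d(CX,K)=23/2, d(CX,L)=16, d(CX,Y)=17
2. join F+L (d=7) ⇒ FL; edges |F|=7/2, |L|=7/2
  updated: d(CX,FL)=67/4, d(FL,K)=31/2, d(FL,Y)=15
3. join K+Y (d=7) ⇒ KY; edges |K|=7/2, |Y|=7/2
  updated: d(CX,KY)=57/4, d(FL,KY)=61/4
4. join CX+KY (d=57/4) ⇒ CKXY; edges |CX|=45/8, |KY|=29/8
  updated: d(CKXY,FL)=16
5. join CKXY+FL (d=16) ⇒ CFKLXY; edges |CKXY|=7/8, |FL|=9/2
final tree: (((C:3/2,X:3/2):45/8,(K:7/2,Y:7/2):29/8):7/8,(F:7/2,L:7/2):9/2)
total length: 253/8

(((C:3/2,X:3/2):45/8,(K:7/2,Y:7/2):29/8):7/8,(F:7/2,L:7/2):9/2)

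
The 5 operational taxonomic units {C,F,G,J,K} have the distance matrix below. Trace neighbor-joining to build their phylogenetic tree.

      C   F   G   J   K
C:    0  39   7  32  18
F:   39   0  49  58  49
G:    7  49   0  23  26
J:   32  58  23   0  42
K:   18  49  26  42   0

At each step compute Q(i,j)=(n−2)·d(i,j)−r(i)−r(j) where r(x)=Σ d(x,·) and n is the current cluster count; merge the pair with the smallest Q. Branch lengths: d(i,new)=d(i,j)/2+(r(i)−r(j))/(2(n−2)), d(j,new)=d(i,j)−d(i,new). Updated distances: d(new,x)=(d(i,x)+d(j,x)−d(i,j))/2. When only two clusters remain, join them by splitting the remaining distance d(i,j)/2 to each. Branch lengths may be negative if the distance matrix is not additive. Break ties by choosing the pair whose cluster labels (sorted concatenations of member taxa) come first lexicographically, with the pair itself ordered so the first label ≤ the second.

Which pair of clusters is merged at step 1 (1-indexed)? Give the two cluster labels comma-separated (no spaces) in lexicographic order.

G,J

1. join G+J (d=23, Q=-191) ⇒ GJ; edges |G|=19/6, |J|=119/6
  updated: d(C,GJ)=8, d(F,GJ)=42, d(GJ,K)=45/2
2. join C+GJ (d=8, Q=-243/2) ⇒ CGJ; edges |C|=17/8, |GJ|=47/8
  updated: d(CGJ,F)=73/2, d(CGJ,K)=65/4
3. join CGJ+F (d=73/2, Q=-407/4) ⇒ CFGJ; edges |CGJ|=15/8, |F|=277/8
  updated: d(CFGJ,K)=115/8
4. join CFGJ+K (d=115/8) ⇒ CFGJK; edges |CFGJ|=115/16, |K|=115/16
final tree: (((C:17/8,(G:19/6,J:119/6):47/8):15/8,F:277/8):115/16,K:115/16)
total length: 655/8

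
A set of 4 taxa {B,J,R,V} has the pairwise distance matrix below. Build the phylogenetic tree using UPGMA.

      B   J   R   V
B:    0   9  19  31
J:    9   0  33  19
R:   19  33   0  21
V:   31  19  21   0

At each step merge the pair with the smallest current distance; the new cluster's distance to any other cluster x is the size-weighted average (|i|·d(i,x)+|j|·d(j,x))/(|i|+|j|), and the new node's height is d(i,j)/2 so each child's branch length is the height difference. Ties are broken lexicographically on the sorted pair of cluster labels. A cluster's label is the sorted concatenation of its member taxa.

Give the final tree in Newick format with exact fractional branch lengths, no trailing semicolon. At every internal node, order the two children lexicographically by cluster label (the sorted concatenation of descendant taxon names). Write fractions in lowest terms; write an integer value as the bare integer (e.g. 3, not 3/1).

((B:9/2,J:9/2):33/4,(R:21/2,V:21/2):9/4)

1. join B+J (d=9) ⇒ BJ; edges |B|=9/2, |J|=9/2
  updated: d(BJ,R)=26, d(BJ,V)=25
2. join R+V (d=21) ⇒ RV; edges |R|=21/2, |V|=21/2
  updated: d(BJ,RV)=51/2
3. join BJ+RV (d=51/2) ⇒ BJRV; edges |BJ|=33/4, |RV|=9/4
final tree: ((B:9/2,J:9/2):33/4,(R:21/2,V:21/2):9/4)
total length: 81/2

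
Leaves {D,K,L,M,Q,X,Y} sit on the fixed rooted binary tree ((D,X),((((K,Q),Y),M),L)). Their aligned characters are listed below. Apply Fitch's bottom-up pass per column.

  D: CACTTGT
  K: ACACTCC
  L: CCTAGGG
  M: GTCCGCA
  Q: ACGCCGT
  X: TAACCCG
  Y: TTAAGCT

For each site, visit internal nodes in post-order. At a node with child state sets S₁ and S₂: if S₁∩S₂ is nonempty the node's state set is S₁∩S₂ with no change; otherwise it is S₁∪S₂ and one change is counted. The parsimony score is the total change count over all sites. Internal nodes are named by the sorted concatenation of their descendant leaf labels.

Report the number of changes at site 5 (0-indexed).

3

DX@0: {C} ∪ {T} = {C,T} (union, +1)
KQ@0: {A} ∩ {A} = {A} (intersection, +0)
KQY@0: {A} ∪ {T} = {A,T} (union, +1)
KMQY@0: {A,T} ∪ {G} = {A,G,T} (union, +1)
KLMQY@0: {A,G,T} ∪ {C} = {A,C,G,T} (union, +1)
DKLMQXY@0: {C,T} ∩ {A,C,G,T} = {C,T} (intersection, +0)
DX@1: {A} ∩ {A} = {A} (intersection, +0)
KQ@1: {C} ∩ {C} = {C} (intersection, +0)
KQY@1: {C} ∪ {T} = {C,T} (union, +1)
KMQY@1: {C,T} ∩ {T} = {T} (intersection, +0)
KLMQY@1: {T} ∪ {C} = {C,T} (union, +1)
DKLMQXY@1: {A} ∪ {C,T} = {A,C,T} (union, +1)
DX@2: {C} ∪ {A} = {A,C} (union, +1)
KQ@2: {A} ∪ {G} = {A,G} (union, +1)
KQY@2: {A,G} ∩ {A} = {A} (intersection, +0)
KMQY@2: {A} ∪ {C} = {A,C} (union, +1)
KLMQY@2: {A,C} ∪ {T} = {A,C,T} (union, +1)
DKLMQXY@2: {A,C} ∩ {A,C,T} = {A,C} (intersection, +0)
DX@3: {T} ∪ {C} = {C,T} (union, +1)
KQ@3: {C} ∩ {C} = {C} (intersection, +0)
KQY@3: {C} ∪ {A} = {A,C} (union, +1)
KMQY@3: {A,C} ∩ {C} = {C} (intersection, +0)
KLMQY@3: {C} ∪ {A} = {A,C} (union, +1)
DKLMQXY@3: {C,T} ∩ {A,C} = {C} (intersection, +0)
DX@4: {T} ∪ {C} = {C,T} (union, +1)
KQ@4: {T} ∪ {C} = {C,T} (union, +1)
KQY@4: {C,T} ∪ {G} = {C,G,T} (union, +1)
KMQY@4: {C,G,T} ∩ {G} = {G} (intersection, +0)
KLMQY@4: {G} ∩ {G} = {G} (intersection, +0)
DKLMQXY@4: {C,T} ∪ {G} = {C,G,T} (union, +1)
DX@5: {G} ∪ {C} = {C,G} (union, +1)
KQ@5: {C} ∪ {G} = {C,G} (union, +1)
KQY@5: {C,G} ∩ {C} = {C} (intersection, +0)
KMQY@5: {C} ∩ {C} = {C} (intersection, +0)
KLMQY@5: {C} ∪ {G} = {C,G} (union, +1)
DKLMQXY@5: {C,G} ∩ {C,G} = {C,G} (intersection, +0)
DX@6: {T} ∪ {G} = {G,T} (union, +1)
KQ@6: {C} ∪ {T} = {C,T} (union, +1)
KQY@6: {C,T} ∩ {T} = {T} (intersection, +0)
KMQY@6: {T} ∪ {A} = {A,T} (union, +1)
KLMQY@6: {A,T} ∪ {G} = {A,G,T} (union, +1)
DKLMQXY@6: {G,T} ∩ {A,G,T} = {G,T} (intersection, +0)
per-site changes: [4, 3, 4, 3, 4, 3, 4]; total = 25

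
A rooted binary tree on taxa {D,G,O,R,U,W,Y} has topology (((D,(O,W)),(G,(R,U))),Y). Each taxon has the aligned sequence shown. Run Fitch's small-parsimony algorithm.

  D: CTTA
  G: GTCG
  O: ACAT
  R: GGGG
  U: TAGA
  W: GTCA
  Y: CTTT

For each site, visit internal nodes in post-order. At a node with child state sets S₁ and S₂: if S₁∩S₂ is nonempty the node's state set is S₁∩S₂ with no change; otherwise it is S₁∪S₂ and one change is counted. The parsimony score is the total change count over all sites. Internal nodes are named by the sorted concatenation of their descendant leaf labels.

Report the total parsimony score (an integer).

site 0, node OW: O={A} ∪ W={G} → {A,G} (+1)
site 0, node DOW: D={C} ∪ OW={A,G} → {A,C,G} (+1)
site 0, node RU: R={G} ∪ U={T} → {G,T} (+1)
site 0, node GRU: G={G} ∩ RU={G,T} → {G} (+0)
site 0, node DGORUW: DOW={A,C,G} ∩ GRU={G} → {G} (+0)
site 0, node DGORUWY: DGORUW={G} ∪ Y={C} → {C,G} (+1)
site 1, node OW: O={C} ∪ W={T} → {C,T} (+1)
site 1, node DOW: D={T} ∩ OW={C,T} → {T} (+0)
site 1, node RU: R={G} ∪ U={A} → {A,G} (+1)
site 1, node GRU: G={T} ∪ RU={A,G} → {A,G,T} (+1)
site 1, node DGORUW: DOW={T} ∩ GRU={A,G,T} → {T} (+0)
site 1, node DGORUWY: DGORUW={T} ∩ Y={T} → {T} (+0)
site 2, node OW: O={A} ∪ W={C} → {A,C} (+1)
site 2, node DOW: D={T} ∪ OW={A,C} → {A,C,T} (+1)
site 2, node RU: R={G} ∩ U={G} → {G} (+0)
site 2, node GRU: G={C} ∪ RU={G} → {C,G} (+1)
site 2, node DGORUW: DOW={A,C,T} ∩ GRU={C,G} → {C} (+0)
site 2, node DGORUWY: DGORUW={C} ∪ Y={T} → {C,T} (+1)
site 3, node OW: O={T} ∪ W={A} → {A,T} (+1)
site 3, node DOW: D={A} ∩ OW={A,T} → {A} (+0)
site 3, node RU: R={G} ∪ U={A} → {A,G} (+1)
site 3, node GRU: G={G} ∩ RU={A,G} → {G} (+0)
site 3, node DGORUW: DOW={A} ∪ GRU={G} → {A,G} (+1)
site 3, node DGORUWY: DGORUW={A,G} ∪ Y={T} → {A,G,T} (+1)
per-site changes: [4, 3, 4, 4]; total = 15

15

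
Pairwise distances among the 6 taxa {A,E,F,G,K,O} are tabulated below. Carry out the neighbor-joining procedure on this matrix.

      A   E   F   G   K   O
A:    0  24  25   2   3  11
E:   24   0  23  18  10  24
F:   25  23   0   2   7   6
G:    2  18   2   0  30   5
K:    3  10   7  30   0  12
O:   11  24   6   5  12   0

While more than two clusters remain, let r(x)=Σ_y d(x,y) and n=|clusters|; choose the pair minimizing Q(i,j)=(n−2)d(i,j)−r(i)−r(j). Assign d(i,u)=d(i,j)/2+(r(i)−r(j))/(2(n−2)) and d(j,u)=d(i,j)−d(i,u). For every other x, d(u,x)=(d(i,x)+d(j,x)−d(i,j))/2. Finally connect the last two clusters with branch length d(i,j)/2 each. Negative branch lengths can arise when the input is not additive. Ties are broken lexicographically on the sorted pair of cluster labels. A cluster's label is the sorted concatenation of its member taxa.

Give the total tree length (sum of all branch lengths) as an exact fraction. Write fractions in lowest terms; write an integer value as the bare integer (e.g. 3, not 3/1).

31

iteration 1: select E,K (d=10, Q=-121); attach at lengths (77/8, 3/8); label the merged cluster EK
  updated: d(A,EK)=17/2, d(EK,F)=10, d(EK,G)=19, d(EK,O)=13
iteration 2: select A,EK (d=17/2, Q=-143/2); attach at lengths (43/12, 59/12); label the merged cluster AEK
  updated: d(AEK,F)=53/4, d(AEK,G)=25/4, d(AEK,O)=31/4
iteration 3: select AEK,O (d=31/4, Q=-61/2); attach at lengths (6, 7/4); label the merged cluster AEKO
  updated: d(AEKO,F)=23/4, d(AEKO,G)=7/4
iteration 4: select AEKO,F (d=23/4, Q=-19/2); attach at lengths (11/4, 3); label the merged cluster AEFKO
  updated: d(AEFKO,G)=-1
iteration 5: select AEFKO,G (d=-1); attach at lengths (-1/2, -1/2); label the merged cluster AEFGKO
final tree: ((((A:43/12,(E:77/8,K:3/8):59/12):6,O:7/4):11/4,F:3):-1/2,G:-1/2)
total length: 31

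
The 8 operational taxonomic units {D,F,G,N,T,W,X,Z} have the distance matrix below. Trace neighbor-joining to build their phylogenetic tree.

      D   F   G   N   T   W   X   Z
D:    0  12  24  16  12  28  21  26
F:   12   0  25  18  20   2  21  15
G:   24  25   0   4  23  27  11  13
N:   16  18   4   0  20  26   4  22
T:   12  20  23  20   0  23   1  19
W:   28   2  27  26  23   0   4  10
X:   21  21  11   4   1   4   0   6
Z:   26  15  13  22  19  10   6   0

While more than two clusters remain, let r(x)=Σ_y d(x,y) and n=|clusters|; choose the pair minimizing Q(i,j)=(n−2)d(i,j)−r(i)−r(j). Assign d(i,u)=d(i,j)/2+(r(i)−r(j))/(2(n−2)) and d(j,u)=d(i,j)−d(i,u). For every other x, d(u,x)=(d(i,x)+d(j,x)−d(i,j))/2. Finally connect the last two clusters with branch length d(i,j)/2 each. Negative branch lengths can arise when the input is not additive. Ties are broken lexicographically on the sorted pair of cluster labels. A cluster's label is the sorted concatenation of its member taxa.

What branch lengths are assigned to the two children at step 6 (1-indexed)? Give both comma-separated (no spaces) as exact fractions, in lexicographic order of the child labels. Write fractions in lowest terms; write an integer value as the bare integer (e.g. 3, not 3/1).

7/8,113/16

iteration 1: select F,W (d=2, Q=-221); attach at lengths (5/12, 19/12); label the merged cluster FW
  updated: d(D,FW)=19, d(FW,G)=25, d(FW,N)=21, d(FW,T)=41/2, d(FW,X)=23/2, d(FW,Z)=23/2
iteration 2: select G,N (d=4, Q=-167); attach at lengths (33/10, 7/10); label the merged cluster GN
  updated: d(D,GN)=18, d(FW,GN)=21, d(GN,T)=39/2, d(GN,X)=11/2, d(GN,Z)=31/2
iteration 3: select D,T (d=12, Q=-120); attach at lengths (9, 3); label the merged cluster DT
  updated: d(DT,FW)=55/4, d(DT,GN)=51/4, d(DT,X)=5, d(DT,Z)=33/2
iteration 4: select FW,Z (d=23/2, Q=-291/4); attach at lengths (57/8, 35/8); label the merged cluster FWZ
  updated: d(DT,FWZ)=75/8, d(FWZ,GN)=25/2, d(FWZ,X)=3
iteration 5: select DT,FWZ (d=75/8, Q=-133/4); attach at lengths (21/4, 33/8); label the merged cluster DFTWZ
  updated: d(DFTWZ,GN)=127/16, d(DFTWZ,X)=-11/16
iteration 6: select DFTWZ,GN (d=127/16, Q=-51/4); attach at lengths (7/8, 113/16); label the merged cluster DFGNTWZ
  updated: d(DFGNTWZ,X)=-25/16
iteration 7: select DFGNTWZ,X (d=-25/16); attach at lengths (-25/32, -25/32); label the merged cluster DFGNTWXZ
final tree: ((((D:9,T:3):21/4,((F:5/12,W:19/12):57/8,Z:35/8):33/8):7/8,(G:33/10,N:7/10):113/16):-25/32,X:-25/32)
total length: 181/4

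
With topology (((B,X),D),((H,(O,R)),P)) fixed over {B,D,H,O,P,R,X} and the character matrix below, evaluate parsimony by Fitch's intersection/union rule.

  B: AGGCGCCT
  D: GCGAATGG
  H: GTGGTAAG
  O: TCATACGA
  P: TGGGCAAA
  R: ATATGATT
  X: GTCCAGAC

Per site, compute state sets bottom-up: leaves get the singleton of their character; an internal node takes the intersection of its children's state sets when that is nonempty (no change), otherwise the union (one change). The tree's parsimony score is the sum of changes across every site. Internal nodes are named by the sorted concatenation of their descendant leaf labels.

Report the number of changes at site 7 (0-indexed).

site 0, node BX: B={A} ∪ X={G} → {A,G} (+1)
site 0, node BDX: BX={A,G} ∩ D={G} → {G} (+0)
site 0, node OR: O={T} ∪ R={A} → {A,T} (+1)
site 0, node HOR: H={G} ∪ OR={A,T} → {A,G,T} (+1)
site 0, node HOPR: HOR={A,G,T} ∩ P={T} → {T} (+0)
site 0, node BDHOPRX: BDX={G} ∪ HOPR={T} → {G,T} (+1)
site 1, node BX: B={G} ∪ X={T} → {G,T} (+1)
site 1, node BDX: BX={G,T} ∪ D={C} → {C,G,T} (+1)
site 1, node OR: O={C} ∪ R={T} → {C,T} (+1)
site 1, node HOR: H={T} ∩ OR={C,T} → {T} (+0)
site 1, node HOPR: HOR={T} ∪ P={G} → {G,T} (+1)
site 1, node BDHOPRX: BDX={C,G,T} ∩ HOPR={G,T} → {G,T} (+0)
site 2, node BX: B={G} ∪ X={C} → {C,G} (+1)
site 2, node BDX: BX={C,G} ∩ D={G} → {G} (+0)
site 2, node OR: O={A} ∩ R={A} → {A} (+0)
site 2, node HOR: H={G} ∪ OR={A} → {A,G} (+1)
site 2, node HOPR: HOR={A,G} ∩ P={G} → {G} (+0)
site 2, node BDHOPRX: BDX={G} ∩ HOPR={G} → {G} (+0)
site 3, node BX: B={C} ∩ X={C} → {C} (+0)
site 3, node BDX: BX={C} ∪ D={A} → {A,C} (+1)
site 3, node OR: O={T} ∩ R={T} → {T} (+0)
site 3, node HOR: H={G} ∪ OR={T} → {G,T} (+1)
site 3, node HOPR: HOR={G,T} ∩ P={G} → {G} (+0)
site 3, node BDHOPRX: BDX={A,C} ∪ HOPR={G} → {A,C,G} (+1)
site 4, node BX: B={G} ∪ X={A} → {A,G} (+1)
site 4, node BDX: BX={A,G} ∩ D={A} → {A} (+0)
site 4, node OR: O={A} ∪ R={G} → {A,G} (+1)
site 4, node HOR: H={T} ∪ OR={A,G} → {A,G,T} (+1)
site 4, node HOPR: HOR={A,G,T} ∪ P={C} → {A,C,G,T} (+1)
site 4, node BDHOPRX: BDX={A} ∩ HOPR={A,C,G,T} → {A} (+0)
site 5, node BX: B={C} ∪ X={G} → {C,G} (+1)
site 5, node BDX: BX={C,G} ∪ D={T} → {C,G,T} (+1)
site 5, node OR: O={C} ∪ R={A} → {A,C} (+1)
site 5, node HOR: H={A} ∩ OR={A,C} → {A} (+0)
site 5, node HOPR: HOR={A} ∩ P={A} → {A} (+0)
site 5, node BDHOPRX: BDX={C,G,T} ∪ HOPR={A} → {A,C,G,T} (+1)
site 6, node BX: B={C} ∪ X={A} → {A,C} (+1)
site 6, node BDX: BX={A,C} ∪ D={G} → {A,C,G} (+1)
site 6, node OR: O={G} ∪ R={T} → {G,T} (+1)
site 6, node HOR: H={A} ∪ OR={G,T} → {A,G,T} (+1)
site 6, node HOPR: HOR={A,G,T} ∩ P={A} → {A} (+0)
site 6, node BDHOPRX: BDX={A,C,G} ∩ HOPR={A} → {A} (+0)
site 7, node BX: B={T} ∪ X={C} → {C,T} (+1)
site 7, node BDX: BX={C,T} ∪ D={G} → {C,G,T} (+1)
site 7, node OR: O={A} ∪ R={T} → {A,T} (+1)
site 7, node HOR: H={G} ∪ OR={A,T} → {A,G,T} (+1)
site 7, node HOPR: HOR={A,G,T} ∩ P={A} → {A} (+0)
site 7, node BDHOPRX: BDX={C,G,T} ∪ HOPR={A} → {A,C,G,T} (+1)
per-site changes: [4, 4, 2, 3, 4, 4, 4, 5]; total = 30

5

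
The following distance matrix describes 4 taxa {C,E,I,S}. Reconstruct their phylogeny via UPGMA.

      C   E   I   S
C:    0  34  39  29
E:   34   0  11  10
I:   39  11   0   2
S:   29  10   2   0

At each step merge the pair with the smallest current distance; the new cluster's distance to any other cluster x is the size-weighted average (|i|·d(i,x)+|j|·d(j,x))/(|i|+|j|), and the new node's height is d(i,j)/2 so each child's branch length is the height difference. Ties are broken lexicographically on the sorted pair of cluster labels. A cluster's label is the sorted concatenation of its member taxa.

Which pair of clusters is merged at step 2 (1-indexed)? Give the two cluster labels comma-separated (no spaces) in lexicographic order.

iteration 1: select I,S (d=2); attach at lengths (1, 1); label the merged cluster IS
  updated: d(C,IS)=34, d(E,IS)=21/2
iteration 2: select E,IS (d=21/2); attach at lengths (21/4, 17/4); label the merged cluster EIS
  updated: d(C,EIS)=34
iteration 3: select C,EIS (d=34); attach at lengths (17, 47/4); label the merged cluster CEIS
final tree: (C:17,(E:21/4,(I:1,S:1):17/4):47/4)
total length: 161/4

E,IS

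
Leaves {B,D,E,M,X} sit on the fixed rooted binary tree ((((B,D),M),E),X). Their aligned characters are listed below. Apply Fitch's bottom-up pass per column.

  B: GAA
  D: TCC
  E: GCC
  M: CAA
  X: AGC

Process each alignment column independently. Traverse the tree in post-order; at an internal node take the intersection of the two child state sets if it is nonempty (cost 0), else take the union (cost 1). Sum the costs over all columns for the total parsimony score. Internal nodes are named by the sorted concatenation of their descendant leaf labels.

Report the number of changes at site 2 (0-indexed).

2

BD@0: {G} ∪ {T} = {G,T} (union, +1)
BDM@0: {G,T} ∪ {C} = {C,G,T} (union, +1)
BDEM@0: {C,G,T} ∩ {G} = {G} (intersection, +0)
BDEMX@0: {G} ∪ {A} = {A,G} (union, +1)
BD@1: {A} ∪ {C} = {A,C} (union, +1)
BDM@1: {A,C} ∩ {A} = {A} (intersection, +0)
BDEM@1: {A} ∪ {C} = {A,C} (union, +1)
BDEMX@1: {A,C} ∪ {G} = {A,C,G} (union, +1)
BD@2: {A} ∪ {C} = {A,C} (union, +1)
BDM@2: {A,C} ∩ {A} = {A} (intersection, +0)
BDEM@2: {A} ∪ {C} = {A,C} (union, +1)
BDEMX@2: {A,C} ∩ {C} = {C} (intersection, +0)
per-site changes: [3, 3, 2]; total = 8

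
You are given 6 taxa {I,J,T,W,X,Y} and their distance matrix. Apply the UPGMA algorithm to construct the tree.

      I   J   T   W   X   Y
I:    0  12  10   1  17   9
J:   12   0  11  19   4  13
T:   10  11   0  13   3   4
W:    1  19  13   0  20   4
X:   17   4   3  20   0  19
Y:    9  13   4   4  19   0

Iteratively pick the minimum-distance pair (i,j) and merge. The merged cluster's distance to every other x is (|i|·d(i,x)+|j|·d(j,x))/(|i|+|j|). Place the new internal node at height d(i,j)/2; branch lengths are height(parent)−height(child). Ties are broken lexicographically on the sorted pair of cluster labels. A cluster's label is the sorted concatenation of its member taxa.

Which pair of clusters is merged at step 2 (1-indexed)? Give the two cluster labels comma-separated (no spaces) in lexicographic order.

1. join I+W (d=1) ⇒ IW; edges |I|=1/2, |W|=1/2
  updated: d(IW,J)=31/2, d(IW,T)=23/2, d(IW,X)=37/2, d(IW,Y)=13/2
2. join T+X (d=3) ⇒ TX; edges |T|=3/2, |X|=3/2
  updated: d(IW,TX)=15, d(J,TX)=15/2, d(TX,Y)=23/2
3. join IW+Y (d=13/2) ⇒ IWY; edges |IW|=11/4, |Y|=13/4
  updated: d(IWY,J)=44/3, d(IWY,TX)=83/6
4. join J+TX (d=15/2) ⇒ JTX; edges |J|=15/4, |TX|=9/4
  updated: d(IWY,JTX)=127/9
5. join IWY+JTX (d=127/9) ⇒ IJTWXY; edges |IWY|=137/36, |JTX|=119/36
final tree: (((I:1/2,W:1/2):11/4,Y:13/4):137/36,(J:15/4,(T:3/2,X:3/2):9/4):119/36)
total length: 208/9

T,X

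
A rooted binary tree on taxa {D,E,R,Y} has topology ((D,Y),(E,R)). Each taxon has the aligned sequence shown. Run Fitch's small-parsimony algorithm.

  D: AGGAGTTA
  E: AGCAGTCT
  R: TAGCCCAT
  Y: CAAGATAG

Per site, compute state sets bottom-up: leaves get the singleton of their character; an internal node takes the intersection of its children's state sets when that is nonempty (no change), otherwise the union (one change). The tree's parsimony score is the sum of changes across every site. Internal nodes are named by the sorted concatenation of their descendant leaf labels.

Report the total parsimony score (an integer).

15

DY@0: {A} ∪ {C} = {A,C} (union, +1)
ER@0: {A} ∪ {T} = {A,T} (union, +1)
DERY@0: {A,C} ∩ {A,T} = {A} (intersection, +0)
DY@1: {G} ∪ {A} = {A,G} (union, +1)
ER@1: {G} ∪ {A} = {A,G} (union, +1)
DERY@1: {A,G} ∩ {A,G} = {A,G} (intersection, +0)
DY@2: {G} ∪ {A} = {A,G} (union, +1)
ER@2: {C} ∪ {G} = {C,G} (union, +1)
DERY@2: {A,G} ∩ {C,G} = {G} (intersection, +0)
DY@3: {A} ∪ {G} = {A,G} (union, +1)
ER@3: {A} ∪ {C} = {A,C} (union, +1)
DERY@3: {A,G} ∩ {A,C} = {A} (intersection, +0)
DY@4: {G} ∪ {A} = {A,G} (union, +1)
ER@4: {G} ∪ {C} = {C,G} (union, +1)
DERY@4: {A,G} ∩ {C,G} = {G} (intersection, +0)
DY@5: {T} ∩ {T} = {T} (intersection, +0)
ER@5: {T} ∪ {C} = {C,T} (union, +1)
DERY@5: {T} ∩ {C,T} = {T} (intersection, +0)
DY@6: {T} ∪ {A} = {A,T} (union, +1)
ER@6: {C} ∪ {A} = {A,C} (union, +1)
DERY@6: {A,T} ∩ {A,C} = {A} (intersection, +0)
DY@7: {A} ∪ {G} = {A,G} (union, +1)
ER@7: {T} ∩ {T} = {T} (intersection, +0)
DERY@7: {A,G} ∪ {T} = {A,G,T} (union, +1)
per-site changes: [2, 2, 2, 2, 2, 1, 2, 2]; total = 15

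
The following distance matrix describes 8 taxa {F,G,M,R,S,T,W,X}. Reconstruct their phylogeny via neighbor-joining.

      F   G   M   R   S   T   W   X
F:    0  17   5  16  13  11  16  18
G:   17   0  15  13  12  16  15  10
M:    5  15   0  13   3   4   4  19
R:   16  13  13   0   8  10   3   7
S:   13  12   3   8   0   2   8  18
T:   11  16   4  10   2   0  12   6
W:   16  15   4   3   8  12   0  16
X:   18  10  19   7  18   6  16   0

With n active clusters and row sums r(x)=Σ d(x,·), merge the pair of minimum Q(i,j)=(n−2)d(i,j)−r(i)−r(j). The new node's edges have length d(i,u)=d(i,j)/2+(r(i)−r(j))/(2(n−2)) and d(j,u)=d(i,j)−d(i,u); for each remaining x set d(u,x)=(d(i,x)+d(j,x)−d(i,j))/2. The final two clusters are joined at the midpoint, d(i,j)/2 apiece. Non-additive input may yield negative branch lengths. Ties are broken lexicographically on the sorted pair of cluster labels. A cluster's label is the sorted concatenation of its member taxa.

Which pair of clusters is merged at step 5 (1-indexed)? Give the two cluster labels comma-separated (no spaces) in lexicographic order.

FM,GRWX

step 1: merge (G,X) at d=10, Q=-132; branch lengths G→16/3, X→14/3; new cluster GX
  updated: d(F,GX)=25/2, d(GX,M)=12, d(GX,R)=5, d(GX,S)=10, d(GX,T)=6, d(GX,W)=21/2
step 2: merge (R,W) at d=3, Q=-187/2; branch lengths R→33/20, W→27/20; new cluster RW
  updated: d(F,RW)=29/2, d(GX,RW)=25/4, d(M,RW)=7, d(RW,S)=13/2, d(RW,T)=19/2
step 3: merge (F,M) at d=5, Q=-67; branch lengths F→45/8, M→-5/8; new cluster FM
  updated: d(FM,GX)=39/4, d(FM,RW)=33/4, d(FM,S)=11/2, d(FM,T)=5
step 4: merge (GX,RW) at d=25/4, Q=-175/4; branch lengths GX→27/8, RW→23/8; new cluster GRWX
  updated: d(FM,GRWX)=47/8, d(GRWX,S)=41/8, d(GRWX,T)=37/8
step 5: merge (FM,GRWX) at d=47/8, Q=-81/4; branch lengths FM→25/8, GRWX→11/4; new cluster FGMRWX
  updated: d(FGMRWX,S)=19/8, d(FGMRWX,T)=15/8
step 6: merge (FGMRWX,S) at d=19/8, Q=-25/4; branch lengths FGMRWX→9/8, S→5/4; new cluster FGMRSWX
  updated: d(FGMRSWX,T)=3/4
step 7: merge (FGMRSWX,T) at d=3/4; branch lengths FGMRSWX→3/8, T→3/8; new cluster FGMRSTWX
final tree: ((((F:45/8,M:-5/8):25/8,((G:16/3,X:14/3):27/8,(R:33/20,W:27/20):23/8):11/4):9/8,S:5/4):3/8,T:3/8)
total length: 133/4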